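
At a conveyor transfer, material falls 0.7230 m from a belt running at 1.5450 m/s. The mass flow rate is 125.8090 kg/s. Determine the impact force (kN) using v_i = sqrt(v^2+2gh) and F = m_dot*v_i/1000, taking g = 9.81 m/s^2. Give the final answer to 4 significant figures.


v_i = sqrt(1.5450^2 + 2*9.81*0.7230) = 4.07091 m/s
F = 125.8090 * 4.07091 / 1000
F = 0.5122 kN


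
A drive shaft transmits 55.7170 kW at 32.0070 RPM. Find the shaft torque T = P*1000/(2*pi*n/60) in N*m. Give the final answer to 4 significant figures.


omega = 2*pi*32.0070/60 = 3.35177 rad/s
T = 55.7170*1000 / 3.35177
T = 16620 N*m


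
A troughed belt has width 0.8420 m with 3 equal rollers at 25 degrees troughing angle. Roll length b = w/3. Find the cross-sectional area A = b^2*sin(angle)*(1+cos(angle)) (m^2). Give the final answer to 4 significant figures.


b = 0.8420/3 = 0.280667 m
A = 0.280667^2 * sin(25 deg) * (1 + cos(25 deg))
A = 0.06346 m^2


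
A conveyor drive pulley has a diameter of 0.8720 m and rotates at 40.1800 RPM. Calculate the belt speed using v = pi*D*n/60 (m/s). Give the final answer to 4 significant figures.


v = pi * 0.8720 * 40.1800 / 60
v = 1.835 m/s


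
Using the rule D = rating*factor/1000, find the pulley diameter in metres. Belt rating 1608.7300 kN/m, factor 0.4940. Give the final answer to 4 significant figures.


D = 1608.7300 * 0.4940 / 1000
D = 0.7947 m


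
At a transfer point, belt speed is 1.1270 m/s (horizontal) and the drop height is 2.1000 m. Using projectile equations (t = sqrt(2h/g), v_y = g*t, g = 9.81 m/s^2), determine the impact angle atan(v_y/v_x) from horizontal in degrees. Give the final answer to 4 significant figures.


t = sqrt(2*2.1000/9.81) = 0.65432 s
v_y = 9.81 * 0.65432 = 6.41888 m/s
angle = atan(6.41888 / 1.1270) = 80.04 deg


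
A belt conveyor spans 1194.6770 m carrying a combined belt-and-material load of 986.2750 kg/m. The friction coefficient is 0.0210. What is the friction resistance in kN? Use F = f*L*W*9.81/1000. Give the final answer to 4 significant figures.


F = 0.0210 * 1194.6770 * 986.2750 * 9.81 / 1000
F = 242.7 kN


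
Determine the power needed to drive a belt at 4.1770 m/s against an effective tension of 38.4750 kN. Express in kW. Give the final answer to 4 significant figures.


P = Te * v = 38.4750 * 4.1770
P = 160.7 kW


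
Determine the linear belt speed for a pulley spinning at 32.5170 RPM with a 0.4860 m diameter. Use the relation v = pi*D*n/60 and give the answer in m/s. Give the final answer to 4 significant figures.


v = pi * 0.4860 * 32.5170 / 60
v = 0.8275 m/s


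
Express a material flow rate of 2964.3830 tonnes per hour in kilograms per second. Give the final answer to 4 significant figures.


m_dot = 2964.3830 * 1000 / 3600
m_dot = 823.4 kg/s


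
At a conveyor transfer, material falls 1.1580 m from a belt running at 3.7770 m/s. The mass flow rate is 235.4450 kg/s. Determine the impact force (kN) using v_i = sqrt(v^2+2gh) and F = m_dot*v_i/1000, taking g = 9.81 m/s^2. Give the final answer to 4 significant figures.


v_i = sqrt(3.7770^2 + 2*9.81*1.1580) = 6.08159 m/s
F = 235.4450 * 6.08159 / 1000
F = 1.432 kN


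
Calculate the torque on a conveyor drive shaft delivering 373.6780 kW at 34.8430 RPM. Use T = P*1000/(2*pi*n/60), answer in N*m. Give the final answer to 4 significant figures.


omega = 2*pi*34.8430/60 = 3.64875 rad/s
T = 373.6780*1000 / 3.64875
T = 102400 N*m


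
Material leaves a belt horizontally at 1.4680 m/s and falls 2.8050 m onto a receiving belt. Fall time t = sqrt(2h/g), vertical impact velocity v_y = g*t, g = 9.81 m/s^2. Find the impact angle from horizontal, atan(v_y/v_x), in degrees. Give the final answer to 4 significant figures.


t = sqrt(2*2.8050/9.81) = 0.756218 s
v_y = 9.81 * 0.756218 = 7.4185 m/s
angle = atan(7.4185 / 1.4680) = 78.81 deg


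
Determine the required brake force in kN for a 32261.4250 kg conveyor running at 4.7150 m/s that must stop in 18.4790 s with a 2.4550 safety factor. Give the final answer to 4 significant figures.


F = 32261.4250 * 4.7150 / 18.4790 * 2.4550 / 1000
F = 20.21 kN


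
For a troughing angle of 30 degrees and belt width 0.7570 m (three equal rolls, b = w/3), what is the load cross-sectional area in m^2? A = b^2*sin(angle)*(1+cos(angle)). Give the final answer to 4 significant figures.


b = 0.7570/3 = 0.252333 m
A = 0.252333^2 * sin(30 deg) * (1 + cos(30 deg))
A = 0.05941 m^2


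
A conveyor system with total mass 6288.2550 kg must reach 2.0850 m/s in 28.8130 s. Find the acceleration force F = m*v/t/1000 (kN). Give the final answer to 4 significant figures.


F = 6288.2550 * 2.0850 / 28.8130 / 1000
F = 0.4550 kN


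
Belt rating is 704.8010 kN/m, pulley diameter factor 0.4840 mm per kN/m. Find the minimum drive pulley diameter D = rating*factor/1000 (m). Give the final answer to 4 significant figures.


D = 704.8010 * 0.4840 / 1000
D = 0.3411 m


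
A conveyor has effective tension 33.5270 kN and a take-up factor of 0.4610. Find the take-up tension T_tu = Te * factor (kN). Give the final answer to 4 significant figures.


T_tu = 33.5270 * 0.4610
T_tu = 15.46 kN


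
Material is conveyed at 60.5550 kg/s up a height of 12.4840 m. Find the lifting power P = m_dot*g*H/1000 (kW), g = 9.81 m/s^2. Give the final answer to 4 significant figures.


P = 60.5550 * 9.81 * 12.4840 / 1000
P = 7.416 kW


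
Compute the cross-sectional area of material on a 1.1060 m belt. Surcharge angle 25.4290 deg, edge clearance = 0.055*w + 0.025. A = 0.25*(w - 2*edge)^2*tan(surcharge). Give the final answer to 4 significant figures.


edge = 0.055*1.1060 + 0.025 = 0.08583 m
ew = 1.1060 - 2*0.08583 = 0.93434 m
A = 0.25 * 0.93434^2 * tan(25.4290 deg)
A = 0.1038 m^2


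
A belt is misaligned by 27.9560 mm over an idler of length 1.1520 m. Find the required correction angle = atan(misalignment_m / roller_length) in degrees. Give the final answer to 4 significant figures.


misalign_m = 27.9560 / 1000 = 0.027956 m
angle = atan(0.027956 / 1.1520)
angle = 1.390 deg


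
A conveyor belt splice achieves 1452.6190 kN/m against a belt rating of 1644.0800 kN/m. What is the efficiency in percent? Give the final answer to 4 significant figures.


Eff = 1452.6190 / 1644.0800 * 100
Eff = 88.35 %


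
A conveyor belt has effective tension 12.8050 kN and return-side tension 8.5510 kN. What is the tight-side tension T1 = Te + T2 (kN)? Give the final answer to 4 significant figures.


T1 = Te + T2 = 12.8050 + 8.5510
T1 = 21.36 kN


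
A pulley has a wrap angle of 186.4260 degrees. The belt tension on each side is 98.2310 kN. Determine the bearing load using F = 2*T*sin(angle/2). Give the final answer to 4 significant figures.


F = 2 * 98.2310 * sin(186.4260/2 deg)
F = 196.2 kN


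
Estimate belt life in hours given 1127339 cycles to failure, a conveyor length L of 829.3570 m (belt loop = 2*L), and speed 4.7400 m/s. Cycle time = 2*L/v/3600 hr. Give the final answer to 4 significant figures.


cycle_time = 2 * 829.3570 / 4.7400 / 3600 = 0.0972055 hr
life = 1127339 * 0.0972055 = 109600 hours


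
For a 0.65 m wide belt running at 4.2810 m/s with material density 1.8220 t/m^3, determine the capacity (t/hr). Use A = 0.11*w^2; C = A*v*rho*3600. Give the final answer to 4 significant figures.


A = 0.11 * 0.65^2 = 0.046475 m^2
C = 0.046475 * 4.2810 * 1.8220 * 3600
C = 1305 t/hr


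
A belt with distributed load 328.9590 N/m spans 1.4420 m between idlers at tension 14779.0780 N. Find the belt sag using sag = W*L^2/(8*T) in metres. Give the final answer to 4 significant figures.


sag = 328.9590 * 1.4420^2 / (8 * 14779.0780)
sag = 0.005785 m


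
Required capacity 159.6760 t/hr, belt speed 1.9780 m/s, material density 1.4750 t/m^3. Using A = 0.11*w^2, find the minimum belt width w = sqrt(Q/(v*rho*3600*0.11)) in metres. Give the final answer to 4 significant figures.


A_req = 159.6760 / (1.9780 * 1.4750 * 3600) = 0.0152026 m^2
w = sqrt(0.0152026 / 0.11)
w = 0.3718 m


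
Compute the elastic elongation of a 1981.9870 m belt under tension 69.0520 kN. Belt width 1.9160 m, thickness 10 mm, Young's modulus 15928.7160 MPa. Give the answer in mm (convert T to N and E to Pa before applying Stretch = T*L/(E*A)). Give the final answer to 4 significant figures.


A = 1.9160 * 0.01 = 0.01916 m^2
Stretch = 69.0520*1000 * 1981.9870 / (15928.7160e6 * 0.01916) * 1000
Stretch = 448.4 mm


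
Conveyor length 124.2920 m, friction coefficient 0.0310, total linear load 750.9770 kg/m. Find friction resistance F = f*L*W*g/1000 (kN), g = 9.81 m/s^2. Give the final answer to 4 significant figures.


F = 0.0310 * 124.2920 * 750.9770 * 9.81 / 1000
F = 28.39 kN


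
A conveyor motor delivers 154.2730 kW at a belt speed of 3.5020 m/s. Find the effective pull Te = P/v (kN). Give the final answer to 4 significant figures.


Te = P / v = 154.2730 / 3.5020
Te = 44.05 kN


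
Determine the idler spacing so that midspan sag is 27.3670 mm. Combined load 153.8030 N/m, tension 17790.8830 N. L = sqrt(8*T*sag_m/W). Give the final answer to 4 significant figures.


sag = 27.3670/1000 = 0.027367 m
L = sqrt(8 * 17790.8830 * 0.027367 / 153.8030)
L = 5.032 m


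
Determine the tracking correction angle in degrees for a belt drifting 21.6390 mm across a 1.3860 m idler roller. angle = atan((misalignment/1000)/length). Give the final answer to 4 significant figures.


misalign_m = 21.6390 / 1000 = 0.021639 m
angle = atan(0.021639 / 1.3860)
angle = 0.8945 deg


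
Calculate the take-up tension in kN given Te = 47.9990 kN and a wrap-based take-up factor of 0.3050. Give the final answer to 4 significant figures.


T_tu = 47.9990 * 0.3050
T_tu = 14.64 kN


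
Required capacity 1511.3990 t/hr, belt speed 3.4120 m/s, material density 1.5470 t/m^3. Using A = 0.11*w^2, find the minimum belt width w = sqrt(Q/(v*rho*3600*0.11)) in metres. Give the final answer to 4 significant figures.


A_req = 1511.3990 / (3.4120 * 1.5470 * 3600) = 0.0795385 m^2
w = sqrt(0.0795385 / 0.11)
w = 0.8503 m


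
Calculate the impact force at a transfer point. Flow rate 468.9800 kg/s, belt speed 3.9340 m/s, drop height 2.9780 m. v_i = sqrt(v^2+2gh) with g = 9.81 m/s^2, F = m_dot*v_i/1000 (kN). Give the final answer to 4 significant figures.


v_i = sqrt(3.9340^2 + 2*9.81*2.9780) = 8.59679 m/s
F = 468.9800 * 8.59679 / 1000
F = 4.032 kN


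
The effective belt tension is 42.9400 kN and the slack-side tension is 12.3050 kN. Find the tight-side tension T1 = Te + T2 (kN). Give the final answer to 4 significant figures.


T1 = Te + T2 = 42.9400 + 12.3050
T1 = 55.24 kN


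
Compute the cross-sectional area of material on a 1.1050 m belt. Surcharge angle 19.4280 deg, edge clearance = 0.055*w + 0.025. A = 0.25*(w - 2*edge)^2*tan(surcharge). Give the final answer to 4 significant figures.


edge = 0.055*1.1050 + 0.025 = 0.085775 m
ew = 1.1050 - 2*0.085775 = 0.93345 m
A = 0.25 * 0.93345^2 * tan(19.4280 deg)
A = 0.07683 m^2


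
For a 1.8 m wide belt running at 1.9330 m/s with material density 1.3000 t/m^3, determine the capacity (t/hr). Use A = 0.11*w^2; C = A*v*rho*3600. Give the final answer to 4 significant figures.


A = 0.11 * 1.8^2 = 0.3564 m^2
C = 0.3564 * 1.9330 * 1.3000 * 3600
C = 3224 t/hr


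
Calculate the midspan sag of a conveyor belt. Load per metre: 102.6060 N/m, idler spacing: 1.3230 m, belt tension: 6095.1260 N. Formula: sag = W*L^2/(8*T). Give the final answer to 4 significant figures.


sag = 102.6060 * 1.3230^2 / (8 * 6095.1260)
sag = 0.003683 m


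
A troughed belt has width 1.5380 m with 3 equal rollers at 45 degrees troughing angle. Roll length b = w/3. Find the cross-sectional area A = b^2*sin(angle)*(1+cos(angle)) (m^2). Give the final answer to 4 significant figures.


b = 1.5380/3 = 0.512667 m
A = 0.512667^2 * sin(45 deg) * (1 + cos(45 deg))
A = 0.3173 m^2


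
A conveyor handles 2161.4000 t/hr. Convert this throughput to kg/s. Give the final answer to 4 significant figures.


m_dot = 2161.4000 * 1000 / 3600
m_dot = 600.4 kg/s


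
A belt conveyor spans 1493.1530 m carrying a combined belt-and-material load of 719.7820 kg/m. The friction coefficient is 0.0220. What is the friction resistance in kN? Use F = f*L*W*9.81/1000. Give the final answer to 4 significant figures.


F = 0.0220 * 1493.1530 * 719.7820 * 9.81 / 1000
F = 232.0 kN


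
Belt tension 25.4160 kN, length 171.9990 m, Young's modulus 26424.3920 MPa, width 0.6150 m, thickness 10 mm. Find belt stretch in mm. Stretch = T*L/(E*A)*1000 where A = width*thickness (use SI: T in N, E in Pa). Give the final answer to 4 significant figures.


A = 0.6150 * 0.01 = 0.00615 m^2
Stretch = 25.4160*1000 * 171.9990 / (26424.3920e6 * 0.00615) * 1000
Stretch = 26.90 mm


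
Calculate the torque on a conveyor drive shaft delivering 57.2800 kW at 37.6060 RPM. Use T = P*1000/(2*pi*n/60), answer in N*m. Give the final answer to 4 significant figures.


omega = 2*pi*37.6060/60 = 3.93809 rad/s
T = 57.2800*1000 / 3.93809
T = 14550 N*m


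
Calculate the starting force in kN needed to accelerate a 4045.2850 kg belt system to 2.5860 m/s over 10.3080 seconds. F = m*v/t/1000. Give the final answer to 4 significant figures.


F = 4045.2850 * 2.5860 / 10.3080 / 1000
F = 1.015 kN


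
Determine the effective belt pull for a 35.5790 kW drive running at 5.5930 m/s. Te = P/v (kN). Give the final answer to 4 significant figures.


Te = P / v = 35.5790 / 5.5930
Te = 6.361 kN


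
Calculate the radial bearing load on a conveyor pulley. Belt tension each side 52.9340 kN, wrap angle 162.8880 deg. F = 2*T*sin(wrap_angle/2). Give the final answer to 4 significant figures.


F = 2 * 52.9340 * sin(162.8880/2 deg)
F = 104.7 kN


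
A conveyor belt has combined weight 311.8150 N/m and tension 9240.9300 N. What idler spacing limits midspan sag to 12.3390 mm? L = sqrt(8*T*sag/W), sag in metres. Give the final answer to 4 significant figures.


sag = 12.3390/1000 = 0.012339 m
L = sqrt(8 * 9240.9300 * 0.012339 / 311.8150)
L = 1.710 m


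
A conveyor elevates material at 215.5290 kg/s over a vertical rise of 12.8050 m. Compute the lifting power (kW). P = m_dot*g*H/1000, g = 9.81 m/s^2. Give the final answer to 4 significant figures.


P = 215.5290 * 9.81 * 12.8050 / 1000
P = 27.07 kW


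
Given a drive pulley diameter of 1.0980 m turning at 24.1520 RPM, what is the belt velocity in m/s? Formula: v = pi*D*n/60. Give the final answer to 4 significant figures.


v = pi * 1.0980 * 24.1520 / 60
v = 1.389 m/s


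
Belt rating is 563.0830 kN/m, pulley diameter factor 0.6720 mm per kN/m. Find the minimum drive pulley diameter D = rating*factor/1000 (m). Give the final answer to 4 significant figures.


D = 563.0830 * 0.6720 / 1000
D = 0.3784 m


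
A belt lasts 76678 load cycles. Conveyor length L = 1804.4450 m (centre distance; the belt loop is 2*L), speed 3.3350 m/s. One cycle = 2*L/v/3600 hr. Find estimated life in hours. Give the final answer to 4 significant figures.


cycle_time = 2 * 1804.4450 / 3.3350 / 3600 = 0.300591 hr
life = 76678 * 0.300591 = 23050 hours


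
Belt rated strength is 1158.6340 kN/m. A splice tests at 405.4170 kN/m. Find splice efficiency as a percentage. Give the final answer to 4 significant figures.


Eff = 405.4170 / 1158.6340 * 100
Eff = 34.99 %


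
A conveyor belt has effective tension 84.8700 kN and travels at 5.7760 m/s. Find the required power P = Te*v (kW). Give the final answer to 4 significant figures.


P = Te * v = 84.8700 * 5.7760
P = 490.2 kW


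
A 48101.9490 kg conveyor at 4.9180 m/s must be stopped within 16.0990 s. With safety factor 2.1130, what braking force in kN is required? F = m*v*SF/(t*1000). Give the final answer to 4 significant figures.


F = 48101.9490 * 4.9180 / 16.0990 * 2.1130 / 1000
F = 31.05 kN


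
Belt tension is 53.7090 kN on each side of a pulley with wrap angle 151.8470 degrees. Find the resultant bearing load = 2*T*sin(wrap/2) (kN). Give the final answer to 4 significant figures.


F = 2 * 53.7090 * sin(151.8470/2 deg)
F = 104.2 kN


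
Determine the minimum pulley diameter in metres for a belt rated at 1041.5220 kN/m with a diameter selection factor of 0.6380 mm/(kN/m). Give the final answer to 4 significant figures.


D = 1041.5220 * 0.6380 / 1000
D = 0.6645 m


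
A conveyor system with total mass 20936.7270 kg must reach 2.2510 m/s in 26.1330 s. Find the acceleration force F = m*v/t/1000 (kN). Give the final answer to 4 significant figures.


F = 20936.7270 * 2.2510 / 26.1330 / 1000
F = 1.803 kN


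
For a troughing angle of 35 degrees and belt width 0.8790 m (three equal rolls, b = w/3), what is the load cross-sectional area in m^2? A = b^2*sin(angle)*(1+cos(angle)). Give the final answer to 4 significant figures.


b = 0.8790/3 = 0.293 m
A = 0.293^2 * sin(35 deg) * (1 + cos(35 deg))
A = 0.08958 m^2


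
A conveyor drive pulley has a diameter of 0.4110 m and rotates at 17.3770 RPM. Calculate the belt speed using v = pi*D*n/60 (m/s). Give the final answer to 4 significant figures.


v = pi * 0.4110 * 17.3770 / 60
v = 0.3740 m/s


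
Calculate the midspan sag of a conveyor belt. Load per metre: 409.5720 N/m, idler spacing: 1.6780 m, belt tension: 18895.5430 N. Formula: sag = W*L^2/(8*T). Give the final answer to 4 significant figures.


sag = 409.5720 * 1.6780^2 / (8 * 18895.5430)
sag = 0.007629 m


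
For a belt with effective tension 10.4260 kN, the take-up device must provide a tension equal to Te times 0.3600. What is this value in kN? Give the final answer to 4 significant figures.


T_tu = 10.4260 * 0.3600
T_tu = 3.753 kN


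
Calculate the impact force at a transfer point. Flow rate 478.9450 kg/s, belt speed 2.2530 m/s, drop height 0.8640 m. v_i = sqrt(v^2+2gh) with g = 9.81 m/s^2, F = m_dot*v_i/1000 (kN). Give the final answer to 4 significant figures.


v_i = sqrt(2.2530^2 + 2*9.81*0.8640) = 4.69337 m/s
F = 478.9450 * 4.69337 / 1000
F = 2.248 kN


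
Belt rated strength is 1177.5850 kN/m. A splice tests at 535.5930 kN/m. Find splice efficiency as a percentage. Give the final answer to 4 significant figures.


Eff = 535.5930 / 1177.5850 * 100
Eff = 45.48 %


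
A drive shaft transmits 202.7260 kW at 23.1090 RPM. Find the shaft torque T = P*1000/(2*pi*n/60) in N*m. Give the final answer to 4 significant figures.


omega = 2*pi*23.1090/60 = 2.41997 rad/s
T = 202.7260*1000 / 2.41997
T = 83770 N*m


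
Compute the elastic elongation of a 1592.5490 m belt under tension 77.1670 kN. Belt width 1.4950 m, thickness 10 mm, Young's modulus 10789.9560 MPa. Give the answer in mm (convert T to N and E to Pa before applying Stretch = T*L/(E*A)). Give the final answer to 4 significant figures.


A = 1.4950 * 0.01 = 0.01495 m^2
Stretch = 77.1670*1000 * 1592.5490 / (10789.9560e6 * 0.01495) * 1000
Stretch = 761.8 mm


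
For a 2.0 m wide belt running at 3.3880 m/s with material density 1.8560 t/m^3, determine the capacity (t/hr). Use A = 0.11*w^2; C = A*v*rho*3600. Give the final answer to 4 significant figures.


A = 0.11 * 2.0^2 = 0.44 m^2
C = 0.44 * 3.3880 * 1.8560 * 3600
C = 9960 t/hr


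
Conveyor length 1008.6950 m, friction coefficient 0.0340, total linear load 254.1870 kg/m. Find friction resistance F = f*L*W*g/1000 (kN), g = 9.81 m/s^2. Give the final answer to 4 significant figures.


F = 0.0340 * 1008.6950 * 254.1870 * 9.81 / 1000
F = 85.52 kN


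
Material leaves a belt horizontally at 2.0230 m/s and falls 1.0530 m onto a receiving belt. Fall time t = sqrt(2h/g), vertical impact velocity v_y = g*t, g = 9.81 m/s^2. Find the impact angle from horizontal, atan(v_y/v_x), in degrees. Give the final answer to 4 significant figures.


t = sqrt(2*1.0530/9.81) = 0.463335 s
v_y = 9.81 * 0.463335 = 4.54532 m/s
angle = atan(4.54532 / 2.0230) = 66.01 deg


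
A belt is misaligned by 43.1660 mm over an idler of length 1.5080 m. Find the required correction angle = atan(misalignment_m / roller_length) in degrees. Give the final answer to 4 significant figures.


misalign_m = 43.1660 / 1000 = 0.043166 m
angle = atan(0.043166 / 1.5080)
angle = 1.640 deg


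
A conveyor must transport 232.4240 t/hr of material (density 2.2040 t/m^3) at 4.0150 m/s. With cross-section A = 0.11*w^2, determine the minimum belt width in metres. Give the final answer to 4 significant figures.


A_req = 232.4240 / (4.0150 * 2.2040 * 3600) = 0.00729594 m^2
w = sqrt(0.00729594 / 0.11)
w = 0.2575 m


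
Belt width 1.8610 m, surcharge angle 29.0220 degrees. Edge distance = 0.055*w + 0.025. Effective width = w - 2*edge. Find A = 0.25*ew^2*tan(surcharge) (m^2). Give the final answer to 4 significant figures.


edge = 0.055*1.8610 + 0.025 = 0.127355 m
ew = 1.8610 - 2*0.127355 = 1.60629 m
A = 0.25 * 1.60629^2 * tan(29.0220 deg)
A = 0.3579 m^2


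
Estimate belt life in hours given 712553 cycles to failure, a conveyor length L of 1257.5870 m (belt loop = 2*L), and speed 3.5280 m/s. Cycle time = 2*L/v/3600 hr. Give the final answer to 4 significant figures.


cycle_time = 2 * 1257.5870 / 3.5280 / 3600 = 0.198033 hr
life = 712553 * 0.198033 = 141100 hours


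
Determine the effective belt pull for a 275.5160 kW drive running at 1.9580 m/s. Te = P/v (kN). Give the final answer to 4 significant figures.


Te = P / v = 275.5160 / 1.9580
Te = 140.7 kN


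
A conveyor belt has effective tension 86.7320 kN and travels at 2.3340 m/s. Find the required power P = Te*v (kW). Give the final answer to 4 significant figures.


P = Te * v = 86.7320 * 2.3340
P = 202.4 kW


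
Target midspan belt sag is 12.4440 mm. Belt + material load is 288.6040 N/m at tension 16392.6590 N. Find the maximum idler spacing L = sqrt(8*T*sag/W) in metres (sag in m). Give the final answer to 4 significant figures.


sag = 12.4440/1000 = 0.012444 m
L = sqrt(8 * 16392.6590 * 0.012444 / 288.6040)
L = 2.378 m


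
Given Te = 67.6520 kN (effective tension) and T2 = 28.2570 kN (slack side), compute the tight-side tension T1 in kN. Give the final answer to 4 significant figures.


T1 = Te + T2 = 67.6520 + 28.2570
T1 = 95.91 kN


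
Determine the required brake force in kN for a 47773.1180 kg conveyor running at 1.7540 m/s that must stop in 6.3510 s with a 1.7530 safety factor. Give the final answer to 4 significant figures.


F = 47773.1180 * 1.7540 / 6.3510 * 1.7530 / 1000
F = 23.13 kN


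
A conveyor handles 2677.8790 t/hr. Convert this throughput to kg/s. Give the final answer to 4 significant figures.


m_dot = 2677.8790 * 1000 / 3600
m_dot = 743.9 kg/s


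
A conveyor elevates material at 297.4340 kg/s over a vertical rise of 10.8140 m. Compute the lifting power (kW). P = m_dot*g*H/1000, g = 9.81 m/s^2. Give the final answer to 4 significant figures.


P = 297.4340 * 9.81 * 10.8140 / 1000
P = 31.55 kW


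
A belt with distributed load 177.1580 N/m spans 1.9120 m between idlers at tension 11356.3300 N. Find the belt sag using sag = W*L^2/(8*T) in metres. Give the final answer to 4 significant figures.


sag = 177.1580 * 1.9120^2 / (8 * 11356.3300)
sag = 0.007129 m


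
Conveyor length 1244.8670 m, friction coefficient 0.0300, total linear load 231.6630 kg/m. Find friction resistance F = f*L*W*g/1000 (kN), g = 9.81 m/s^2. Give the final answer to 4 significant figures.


F = 0.0300 * 1244.8670 * 231.6630 * 9.81 / 1000
F = 84.87 kN


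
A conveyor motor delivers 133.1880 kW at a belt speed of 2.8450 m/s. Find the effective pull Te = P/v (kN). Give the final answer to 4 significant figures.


Te = P / v = 133.1880 / 2.8450
Te = 46.81 kN


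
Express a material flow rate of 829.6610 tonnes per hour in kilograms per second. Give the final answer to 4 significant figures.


m_dot = 829.6610 * 1000 / 3600
m_dot = 230.5 kg/s


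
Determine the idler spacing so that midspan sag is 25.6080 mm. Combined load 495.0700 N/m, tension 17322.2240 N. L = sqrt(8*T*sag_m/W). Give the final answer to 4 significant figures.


sag = 25.6080/1000 = 0.025608 m
L = sqrt(8 * 17322.2240 * 0.025608 / 495.0700)
L = 2.677 m


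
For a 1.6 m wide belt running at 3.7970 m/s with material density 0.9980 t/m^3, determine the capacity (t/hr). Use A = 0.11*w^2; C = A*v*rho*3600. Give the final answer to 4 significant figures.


A = 0.11 * 1.6^2 = 0.2816 m^2
C = 0.2816 * 3.7970 * 0.9980 * 3600
C = 3842 t/hr


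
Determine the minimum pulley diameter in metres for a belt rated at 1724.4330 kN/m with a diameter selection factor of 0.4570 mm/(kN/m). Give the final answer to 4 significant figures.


D = 1724.4330 * 0.4570 / 1000
D = 0.7881 m


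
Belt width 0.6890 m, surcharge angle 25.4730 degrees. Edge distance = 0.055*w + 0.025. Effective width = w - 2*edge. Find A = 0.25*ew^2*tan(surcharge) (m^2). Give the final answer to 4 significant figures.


edge = 0.055*0.6890 + 0.025 = 0.062895 m
ew = 0.6890 - 2*0.062895 = 0.56321 m
A = 0.25 * 0.56321^2 * tan(25.4730 deg)
A = 0.03778 m^2


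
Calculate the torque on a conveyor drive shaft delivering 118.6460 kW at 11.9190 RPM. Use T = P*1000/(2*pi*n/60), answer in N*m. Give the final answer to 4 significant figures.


omega = 2*pi*11.9190/60 = 1.24815 rad/s
T = 118.6460*1000 / 1.24815
T = 95060 N*m


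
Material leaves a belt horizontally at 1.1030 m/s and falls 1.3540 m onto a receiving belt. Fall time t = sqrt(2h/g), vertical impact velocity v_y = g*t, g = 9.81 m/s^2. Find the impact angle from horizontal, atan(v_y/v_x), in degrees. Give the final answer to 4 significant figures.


t = sqrt(2*1.3540/9.81) = 0.5254 s
v_y = 9.81 * 0.5254 = 5.15417 m/s
angle = atan(5.15417 / 1.1030) = 77.92 deg


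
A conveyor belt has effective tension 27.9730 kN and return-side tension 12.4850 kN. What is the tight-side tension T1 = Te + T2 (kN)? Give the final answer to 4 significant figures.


T1 = Te + T2 = 27.9730 + 12.4850
T1 = 40.46 kN


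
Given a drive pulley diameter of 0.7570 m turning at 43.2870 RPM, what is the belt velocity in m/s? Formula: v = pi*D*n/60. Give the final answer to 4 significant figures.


v = pi * 0.7570 * 43.2870 / 60
v = 1.716 m/s


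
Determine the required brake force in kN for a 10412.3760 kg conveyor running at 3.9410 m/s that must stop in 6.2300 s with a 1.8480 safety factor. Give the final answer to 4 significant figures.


F = 10412.3760 * 3.9410 / 6.2300 * 1.8480 / 1000
F = 12.17 kN


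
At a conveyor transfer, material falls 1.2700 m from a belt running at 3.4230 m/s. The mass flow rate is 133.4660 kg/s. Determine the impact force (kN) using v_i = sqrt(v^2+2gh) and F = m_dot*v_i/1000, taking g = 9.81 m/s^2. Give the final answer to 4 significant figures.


v_i = sqrt(3.4230^2 + 2*9.81*1.2700) = 6.05263 m/s
F = 133.4660 * 6.05263 / 1000
F = 0.8078 kN


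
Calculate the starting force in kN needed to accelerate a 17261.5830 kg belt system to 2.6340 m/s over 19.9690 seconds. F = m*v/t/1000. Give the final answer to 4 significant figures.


F = 17261.5830 * 2.6340 / 19.9690 / 1000
F = 2.277 kN


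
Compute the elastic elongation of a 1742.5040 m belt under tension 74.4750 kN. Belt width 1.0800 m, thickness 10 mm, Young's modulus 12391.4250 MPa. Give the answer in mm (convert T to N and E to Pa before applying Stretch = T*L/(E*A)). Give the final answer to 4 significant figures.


A = 1.0800 * 0.01 = 0.01080 m^2
Stretch = 74.4750*1000 * 1742.5040 / (12391.4250e6 * 0.01080) * 1000
Stretch = 969.7 mm


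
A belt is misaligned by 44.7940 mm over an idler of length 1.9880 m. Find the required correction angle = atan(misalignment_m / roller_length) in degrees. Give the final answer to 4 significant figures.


misalign_m = 44.7940 / 1000 = 0.044794 m
angle = atan(0.044794 / 1.9880)
angle = 1.291 deg


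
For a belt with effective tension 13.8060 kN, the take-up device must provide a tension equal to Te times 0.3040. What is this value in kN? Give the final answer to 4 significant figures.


T_tu = 13.8060 * 0.3040
T_tu = 4.197 kN


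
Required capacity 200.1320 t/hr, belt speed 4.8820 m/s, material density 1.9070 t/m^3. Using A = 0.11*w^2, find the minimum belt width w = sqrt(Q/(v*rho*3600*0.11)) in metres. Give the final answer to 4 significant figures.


A_req = 200.1320 / (4.8820 * 1.9070 * 3600) = 0.00597125 m^2
w = sqrt(0.00597125 / 0.11)
w = 0.2330 m


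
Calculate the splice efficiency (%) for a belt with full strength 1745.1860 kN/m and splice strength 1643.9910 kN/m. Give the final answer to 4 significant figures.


Eff = 1643.9910 / 1745.1860 * 100
Eff = 94.20 %


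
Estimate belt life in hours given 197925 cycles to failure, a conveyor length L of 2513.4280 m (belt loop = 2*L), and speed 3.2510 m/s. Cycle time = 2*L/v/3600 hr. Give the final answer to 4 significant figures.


cycle_time = 2 * 2513.4280 / 3.2510 / 3600 = 0.429514 hr
life = 197925 * 0.429514 = 85010 hours


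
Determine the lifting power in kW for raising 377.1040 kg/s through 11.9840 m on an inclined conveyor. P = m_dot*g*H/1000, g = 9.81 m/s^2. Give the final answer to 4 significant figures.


P = 377.1040 * 9.81 * 11.9840 / 1000
P = 44.33 kW


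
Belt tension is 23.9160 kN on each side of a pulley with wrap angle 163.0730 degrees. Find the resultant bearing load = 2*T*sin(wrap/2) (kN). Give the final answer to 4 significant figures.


F = 2 * 23.9160 * sin(163.0730/2 deg)
F = 47.31 kN


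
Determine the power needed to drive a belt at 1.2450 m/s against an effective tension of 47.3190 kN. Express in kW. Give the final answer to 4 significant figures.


P = Te * v = 47.3190 * 1.2450
P = 58.91 kW


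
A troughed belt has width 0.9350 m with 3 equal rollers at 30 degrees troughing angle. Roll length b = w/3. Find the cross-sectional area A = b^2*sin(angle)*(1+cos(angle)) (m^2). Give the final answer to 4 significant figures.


b = 0.9350/3 = 0.311667 m
A = 0.311667^2 * sin(30 deg) * (1 + cos(30 deg))
A = 0.09063 m^2


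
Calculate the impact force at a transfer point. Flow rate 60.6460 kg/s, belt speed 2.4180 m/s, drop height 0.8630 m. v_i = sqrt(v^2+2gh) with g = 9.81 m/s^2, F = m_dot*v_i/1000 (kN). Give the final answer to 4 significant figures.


v_i = sqrt(2.4180^2 + 2*9.81*0.8630) = 4.77271 m/s
F = 60.6460 * 4.77271 / 1000
F = 0.2894 kN


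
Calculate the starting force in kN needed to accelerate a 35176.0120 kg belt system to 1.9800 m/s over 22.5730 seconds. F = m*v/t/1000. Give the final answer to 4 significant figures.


F = 35176.0120 * 1.9800 / 22.5730 / 1000
F = 3.085 kN


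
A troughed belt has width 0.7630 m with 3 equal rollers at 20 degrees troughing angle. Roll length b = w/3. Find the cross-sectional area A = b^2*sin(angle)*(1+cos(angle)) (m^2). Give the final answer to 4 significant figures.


b = 0.7630/3 = 0.254333 m
A = 0.254333^2 * sin(20 deg) * (1 + cos(20 deg))
A = 0.04291 m^2


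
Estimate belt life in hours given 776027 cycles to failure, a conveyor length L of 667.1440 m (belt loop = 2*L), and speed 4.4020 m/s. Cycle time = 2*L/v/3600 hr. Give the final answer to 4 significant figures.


cycle_time = 2 * 667.1440 / 4.4020 / 3600 = 0.0841971 hr
life = 776027 * 0.0841971 = 65340 hours


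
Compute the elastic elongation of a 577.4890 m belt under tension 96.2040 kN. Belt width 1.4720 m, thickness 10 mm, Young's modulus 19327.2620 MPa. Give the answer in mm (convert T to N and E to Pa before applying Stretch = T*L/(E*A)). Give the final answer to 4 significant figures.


A = 1.4720 * 0.01 = 0.01472 m^2
Stretch = 96.2040*1000 * 577.4890 / (19327.2620e6 * 0.01472) * 1000
Stretch = 195.3 mm


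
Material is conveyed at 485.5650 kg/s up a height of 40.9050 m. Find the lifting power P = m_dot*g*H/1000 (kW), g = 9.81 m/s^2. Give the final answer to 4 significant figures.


P = 485.5650 * 9.81 * 40.9050 / 1000
P = 194.8 kW


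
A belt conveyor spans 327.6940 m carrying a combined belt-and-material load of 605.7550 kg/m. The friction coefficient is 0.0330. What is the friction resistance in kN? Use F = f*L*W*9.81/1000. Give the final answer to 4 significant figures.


F = 0.0330 * 327.6940 * 605.7550 * 9.81 / 1000
F = 64.26 kN


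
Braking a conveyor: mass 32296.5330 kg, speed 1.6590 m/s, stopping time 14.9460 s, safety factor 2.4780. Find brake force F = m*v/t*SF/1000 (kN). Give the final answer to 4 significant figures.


F = 32296.5330 * 1.6590 / 14.9460 * 2.4780 / 1000
F = 8.883 kN


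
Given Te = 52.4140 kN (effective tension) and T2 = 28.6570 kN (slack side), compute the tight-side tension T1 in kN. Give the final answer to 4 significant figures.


T1 = Te + T2 = 52.4140 + 28.6570
T1 = 81.07 kN


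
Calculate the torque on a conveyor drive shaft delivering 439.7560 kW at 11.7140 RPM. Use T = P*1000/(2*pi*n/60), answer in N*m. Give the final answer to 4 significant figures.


omega = 2*pi*11.7140/60 = 1.22669 rad/s
T = 439.7560*1000 / 1.22669
T = 358500 N*m


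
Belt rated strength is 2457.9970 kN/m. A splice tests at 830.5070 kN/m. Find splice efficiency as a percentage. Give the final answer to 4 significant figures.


Eff = 830.5070 / 2457.9970 * 100
Eff = 33.79 %


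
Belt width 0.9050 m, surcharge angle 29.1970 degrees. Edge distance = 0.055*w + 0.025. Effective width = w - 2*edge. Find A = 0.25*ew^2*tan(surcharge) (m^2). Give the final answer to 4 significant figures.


edge = 0.055*0.9050 + 0.025 = 0.074775 m
ew = 0.9050 - 2*0.074775 = 0.75545 m
A = 0.25 * 0.75545^2 * tan(29.1970 deg)
A = 0.07973 m^2


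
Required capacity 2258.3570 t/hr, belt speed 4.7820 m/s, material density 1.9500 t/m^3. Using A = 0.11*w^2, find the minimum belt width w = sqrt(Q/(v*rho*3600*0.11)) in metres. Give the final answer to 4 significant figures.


A_req = 2258.3570 / (4.7820 * 1.9500 * 3600) = 0.0672738 m^2
w = sqrt(0.0672738 / 0.11)
w = 0.7820 m


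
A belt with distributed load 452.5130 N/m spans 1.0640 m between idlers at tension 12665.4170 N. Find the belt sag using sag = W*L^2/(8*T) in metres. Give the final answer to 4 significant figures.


sag = 452.5130 * 1.0640^2 / (8 * 12665.4170)
sag = 0.005056 m


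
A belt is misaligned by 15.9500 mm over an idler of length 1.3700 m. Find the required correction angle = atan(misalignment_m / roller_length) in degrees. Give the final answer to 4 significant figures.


misalign_m = 15.9500 / 1000 = 0.015950 m
angle = atan(0.015950 / 1.3700)
angle = 0.6670 deg


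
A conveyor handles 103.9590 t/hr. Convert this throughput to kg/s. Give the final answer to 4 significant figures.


m_dot = 103.9590 * 1000 / 3600
m_dot = 28.88 kg/s


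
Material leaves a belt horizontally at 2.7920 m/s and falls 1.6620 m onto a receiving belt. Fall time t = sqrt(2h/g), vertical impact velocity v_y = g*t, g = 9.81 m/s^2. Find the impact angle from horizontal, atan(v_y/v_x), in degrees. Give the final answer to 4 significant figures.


t = sqrt(2*1.6620/9.81) = 0.582098 s
v_y = 9.81 * 0.582098 = 5.71038 m/s
angle = atan(5.71038 / 2.7920) = 63.94 deg


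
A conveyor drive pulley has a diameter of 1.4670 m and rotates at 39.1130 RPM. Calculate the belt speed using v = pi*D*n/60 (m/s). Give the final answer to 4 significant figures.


v = pi * 1.4670 * 39.1130 / 60
v = 3.004 m/s


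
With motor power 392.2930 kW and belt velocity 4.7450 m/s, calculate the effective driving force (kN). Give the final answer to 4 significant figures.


Te = P / v = 392.2930 / 4.7450
Te = 82.68 kN


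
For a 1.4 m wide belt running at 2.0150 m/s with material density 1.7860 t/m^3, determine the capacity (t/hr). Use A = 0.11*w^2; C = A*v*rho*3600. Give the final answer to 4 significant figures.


A = 0.11 * 1.4^2 = 0.2156 m^2
C = 0.2156 * 2.0150 * 1.7860 * 3600
C = 2793 t/hr


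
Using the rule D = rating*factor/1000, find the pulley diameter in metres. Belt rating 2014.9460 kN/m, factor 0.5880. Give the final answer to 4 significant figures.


D = 2014.9460 * 0.5880 / 1000
D = 1.185 m


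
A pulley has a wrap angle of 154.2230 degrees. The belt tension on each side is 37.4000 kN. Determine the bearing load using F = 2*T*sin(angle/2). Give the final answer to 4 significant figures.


F = 2 * 37.4000 * sin(154.2230/2 deg)
F = 72.92 kN


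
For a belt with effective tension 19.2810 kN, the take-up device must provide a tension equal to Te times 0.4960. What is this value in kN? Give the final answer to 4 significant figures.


T_tu = 19.2810 * 0.4960
T_tu = 9.563 kN


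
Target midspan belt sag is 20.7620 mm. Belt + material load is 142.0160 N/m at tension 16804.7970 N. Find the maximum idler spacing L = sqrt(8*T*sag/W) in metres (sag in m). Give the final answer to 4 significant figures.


sag = 20.7620/1000 = 0.020762 m
L = sqrt(8 * 16804.7970 * 0.020762 / 142.0160)
L = 4.433 m


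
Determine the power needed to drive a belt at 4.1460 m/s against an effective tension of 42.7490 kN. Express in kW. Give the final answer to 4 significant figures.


P = Te * v = 42.7490 * 4.1460
P = 177.2 kW


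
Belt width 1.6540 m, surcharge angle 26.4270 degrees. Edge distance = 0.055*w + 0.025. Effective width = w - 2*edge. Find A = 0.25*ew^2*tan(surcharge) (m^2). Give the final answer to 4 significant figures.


edge = 0.055*1.6540 + 0.025 = 0.11597 m
ew = 1.6540 - 2*0.11597 = 1.42206 m
A = 0.25 * 1.42206^2 * tan(26.4270 deg)
A = 0.2513 m^2


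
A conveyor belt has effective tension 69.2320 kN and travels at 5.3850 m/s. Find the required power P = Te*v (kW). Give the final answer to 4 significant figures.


P = Te * v = 69.2320 * 5.3850
P = 372.8 kW


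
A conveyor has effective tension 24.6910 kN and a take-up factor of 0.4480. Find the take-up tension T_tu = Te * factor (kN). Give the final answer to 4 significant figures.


T_tu = 24.6910 * 0.4480
T_tu = 11.06 kN


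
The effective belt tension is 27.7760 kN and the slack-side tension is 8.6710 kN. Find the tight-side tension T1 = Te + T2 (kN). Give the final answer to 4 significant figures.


T1 = Te + T2 = 27.7760 + 8.6710
T1 = 36.45 kN


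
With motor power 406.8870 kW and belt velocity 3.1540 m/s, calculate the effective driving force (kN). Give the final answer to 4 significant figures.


Te = P / v = 406.8870 / 3.1540
Te = 129.0 kN


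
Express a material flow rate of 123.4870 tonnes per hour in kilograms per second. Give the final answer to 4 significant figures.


m_dot = 123.4870 * 1000 / 3600
m_dot = 34.30 kg/s


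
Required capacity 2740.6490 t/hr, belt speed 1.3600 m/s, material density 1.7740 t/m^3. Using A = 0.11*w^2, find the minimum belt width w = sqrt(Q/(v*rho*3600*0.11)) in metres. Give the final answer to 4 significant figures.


A_req = 2740.6490 / (1.3600 * 1.7740 * 3600) = 0.315543 m^2
w = sqrt(0.315543 / 0.11)
w = 1.694 m


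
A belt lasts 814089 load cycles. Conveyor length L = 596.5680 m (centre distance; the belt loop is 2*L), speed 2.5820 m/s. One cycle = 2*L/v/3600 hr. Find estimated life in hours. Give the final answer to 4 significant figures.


cycle_time = 2 * 596.5680 / 2.5820 / 3600 = 0.12836 hr
life = 814089 * 0.12836 = 104500 hours


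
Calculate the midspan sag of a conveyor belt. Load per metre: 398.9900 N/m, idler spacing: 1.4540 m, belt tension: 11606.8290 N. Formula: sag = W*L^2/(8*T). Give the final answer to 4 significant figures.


sag = 398.9900 * 1.4540^2 / (8 * 11606.8290)
sag = 0.009084 m


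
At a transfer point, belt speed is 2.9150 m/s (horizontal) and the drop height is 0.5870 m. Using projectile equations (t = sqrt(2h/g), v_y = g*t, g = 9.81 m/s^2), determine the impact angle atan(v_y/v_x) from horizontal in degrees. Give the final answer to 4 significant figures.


t = sqrt(2*0.5870/9.81) = 0.345939 s
v_y = 9.81 * 0.345939 = 3.39366 m/s
angle = atan(3.39366 / 2.9150) = 49.34 deg


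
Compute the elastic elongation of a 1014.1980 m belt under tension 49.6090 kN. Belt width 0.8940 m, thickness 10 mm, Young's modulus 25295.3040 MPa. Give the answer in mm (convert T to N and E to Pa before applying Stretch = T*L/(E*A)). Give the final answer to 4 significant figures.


A = 0.8940 * 0.01 = 0.00894 m^2
Stretch = 49.6090*1000 * 1014.1980 / (25295.3040e6 * 0.00894) * 1000
Stretch = 222.5 mm
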